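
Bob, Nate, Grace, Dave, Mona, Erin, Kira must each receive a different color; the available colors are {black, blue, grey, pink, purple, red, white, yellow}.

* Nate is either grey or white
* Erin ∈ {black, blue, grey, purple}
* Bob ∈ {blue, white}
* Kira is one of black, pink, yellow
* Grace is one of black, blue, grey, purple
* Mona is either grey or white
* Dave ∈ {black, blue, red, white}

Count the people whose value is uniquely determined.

The 2 variables Nate and Mona are confined to {grey, white}, which locks those values in; drop them from Bob, Grace, Dave, Erin.
Bob must be blue (only option left). Strike blue from Grace, Dave, Erin.
Grace and Erin between them cover only {black, purple} — a naked pair. Remove those values from Dave, Kira.
That leaves Dave = red.
Determined: Bob=blue, Dave=red. The other people each still have more than one consistent value. That makes 2.

2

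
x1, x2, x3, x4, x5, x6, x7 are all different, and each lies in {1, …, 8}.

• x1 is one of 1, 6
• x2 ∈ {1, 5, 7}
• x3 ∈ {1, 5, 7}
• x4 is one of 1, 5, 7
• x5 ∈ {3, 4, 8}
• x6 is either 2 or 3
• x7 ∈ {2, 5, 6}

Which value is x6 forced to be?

3

The 3 variables x2, x3, x4 are confined to {1, 5, 7}, which locks those values in; drop them from x1, x7.
x1 has just one choice, so x1 = 6. So x7 can't be 6.
x7 must be 2 (only option left). Remove 2 from x6.
So x6 = 3.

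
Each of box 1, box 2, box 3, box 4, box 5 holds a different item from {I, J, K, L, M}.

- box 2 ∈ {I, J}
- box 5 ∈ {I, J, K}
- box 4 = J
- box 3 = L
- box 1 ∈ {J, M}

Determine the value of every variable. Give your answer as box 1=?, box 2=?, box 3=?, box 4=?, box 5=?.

box 3's domain is down to {L}, so box 3 = L.
box 4 must be J (only option left). Remove J from box 1, box 2, box 5.
box 1's domain is down to {M}, so box 1 = M.
box 2 must be I (only option left). Remove I from box 5.
box 5 must be K (only option left).

box 1=M, box 2=I, box 3=L, box 4=J, box 5=K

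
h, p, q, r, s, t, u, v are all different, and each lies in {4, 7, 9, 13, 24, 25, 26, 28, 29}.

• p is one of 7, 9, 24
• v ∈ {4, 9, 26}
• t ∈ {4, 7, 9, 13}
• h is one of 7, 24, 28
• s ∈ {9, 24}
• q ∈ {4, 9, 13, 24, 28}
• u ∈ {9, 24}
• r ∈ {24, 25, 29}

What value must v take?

s and u between them cover only {9, 24} — a naked pair. Remove those values from h, p, q, r, t, v.
p has just one choice, so p = 7. Eliminate 7 elsewhere: h, t.
That leaves h = 28. Strike 28 from q.
q and t between them cover only {4, 13} — a naked pair. Remove those values from v.
So v = 26.

26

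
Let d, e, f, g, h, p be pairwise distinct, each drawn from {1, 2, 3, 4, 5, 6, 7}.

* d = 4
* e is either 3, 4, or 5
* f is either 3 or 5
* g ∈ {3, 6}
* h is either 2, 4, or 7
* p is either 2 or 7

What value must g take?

d's domain is down to {4}, so d = 4. Strike 4 from e, h.
Among the 5 still-open variables, 6 fits only g (and all 5 values in {2, 3, 5, 6, 7} must be used), so g = 6.

6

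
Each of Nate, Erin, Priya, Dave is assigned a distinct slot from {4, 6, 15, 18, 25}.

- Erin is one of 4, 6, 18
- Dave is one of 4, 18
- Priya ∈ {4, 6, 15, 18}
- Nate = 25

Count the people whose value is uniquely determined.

1

Nate's domain is down to {25}, so Nate = 25.
Determined: Nate=25. The other people each still have more than one consistent value. That makes 1.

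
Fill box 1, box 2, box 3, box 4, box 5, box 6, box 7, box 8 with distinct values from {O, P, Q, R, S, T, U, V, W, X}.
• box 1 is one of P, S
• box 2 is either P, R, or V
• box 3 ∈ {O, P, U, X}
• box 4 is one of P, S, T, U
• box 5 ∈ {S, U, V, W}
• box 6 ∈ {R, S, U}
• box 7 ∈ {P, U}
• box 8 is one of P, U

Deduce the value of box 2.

V

box 7 and box 8 share exactly the 2 values {P, U}; by pigeonhole those values go to them, so strike P, U from box 1, box 2, box 3, box 4, box 5, box 6.
box 1 has just one choice, so box 1 = S. Remove S from box 4, box 5, box 6.
box 4 has just one choice, so box 4 = T.
That leaves box 6 = R. Strike R from box 2.
So box 2 = V.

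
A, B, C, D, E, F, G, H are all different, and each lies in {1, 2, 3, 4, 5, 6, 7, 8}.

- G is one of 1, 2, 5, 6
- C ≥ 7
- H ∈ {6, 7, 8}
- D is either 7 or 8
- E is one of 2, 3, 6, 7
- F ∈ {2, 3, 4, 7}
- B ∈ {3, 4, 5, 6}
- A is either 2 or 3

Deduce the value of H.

The 8 variables draw from only 8 values {1, 2, 3, 4, 5, 6, 7, 8}, so each is used; only G can be 1, hence G = 1.
The 7 still-open variables draw from only 7 values {2, 3, 4, 5, 6, 7, 8}, so each is used; only B can be 5, hence B = 5.
The 6 still-open variables together cover exactly {2, 3, 4, 6, 7, 8} — 6 values for 6 variables — and 4 appears only in F's list, so F = 4.
C and D between them cover only {7, 8} — a naked pair. Remove those values from E, H.
So H = 6.

6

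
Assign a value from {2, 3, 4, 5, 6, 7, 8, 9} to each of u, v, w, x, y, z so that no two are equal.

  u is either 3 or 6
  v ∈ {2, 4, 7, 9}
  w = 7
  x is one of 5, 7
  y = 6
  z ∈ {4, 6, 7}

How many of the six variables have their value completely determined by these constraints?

5

w must be 7 (only option left). Strike 7 from v, x, z.
x's domain is down to {5}, so x = 5.
y has just one choice, so y = 6. Strike 6 from u, z.
z's domain is down to {4}, so z = 4. Strike 4 from v.
u must be 3 (only option left).
Determined: u=3, w=7, x=5, y=6, z=4. The other variables each still have more than one consistent value. That makes 5.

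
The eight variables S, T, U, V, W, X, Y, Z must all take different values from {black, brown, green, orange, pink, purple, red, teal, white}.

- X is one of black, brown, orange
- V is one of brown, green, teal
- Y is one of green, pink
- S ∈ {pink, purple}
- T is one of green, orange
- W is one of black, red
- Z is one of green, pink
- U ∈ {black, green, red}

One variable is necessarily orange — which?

T

Among the 8 variables, purple fits only S (and all 8 values in {black, brown, green, orange, pink, purple, red, teal} must be used), so S = purple.
Among the 7 still-open variables, teal fits only V (and all 7 values in {black, brown, green, orange, pink, red, teal} must be used), so V = teal.
The 6 still-open variables together cover exactly {black, brown, green, orange, pink, red} — 6 values for 6 variables — and brown appears only in X's list, so X = brown.
Among the 5 still-open variables, orange fits only T (and all 5 values in {black, green, orange, pink, red} must be used), so T = orange.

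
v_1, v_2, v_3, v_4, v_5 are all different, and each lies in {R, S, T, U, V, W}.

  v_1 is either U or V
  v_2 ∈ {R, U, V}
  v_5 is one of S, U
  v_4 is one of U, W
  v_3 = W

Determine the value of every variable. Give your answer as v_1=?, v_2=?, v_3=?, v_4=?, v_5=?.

v_1=V, v_2=R, v_3=W, v_4=U, v_5=S

v_3's domain is down to {W}, so v_3 = W. So v_4 can't be W.
That leaves v_4 = U. Remove U from v_1, v_2, v_5.
v_5 must be S (only option left).
v_1's domain is down to {V}, so v_1 = V. Strike V from v_2.
v_2 has just one choice, so v_2 = R.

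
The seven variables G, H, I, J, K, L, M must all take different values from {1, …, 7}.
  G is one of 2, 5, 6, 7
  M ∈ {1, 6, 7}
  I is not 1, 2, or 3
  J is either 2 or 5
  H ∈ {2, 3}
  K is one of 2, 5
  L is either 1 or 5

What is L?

1

The 7 variables draw from only 7 values {1, 2, 3, 4, 5, 6, 7}, so each is used; only H can be 3, hence H = 3.
The 6 still-open variables together cover exactly {1, 2, 4, 5, 6, 7} — 6 values for 6 variables — and 4 appears only in I's list, so I = 4.
J and K share exactly the 2 values {2, 5}; by pigeonhole those values go to them, so strike 2, 5 from G, L.
So L = 1.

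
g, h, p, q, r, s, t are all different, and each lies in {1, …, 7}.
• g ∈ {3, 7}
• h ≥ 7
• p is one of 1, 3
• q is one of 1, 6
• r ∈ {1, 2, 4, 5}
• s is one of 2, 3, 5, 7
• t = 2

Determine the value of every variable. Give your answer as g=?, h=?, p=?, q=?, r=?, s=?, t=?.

g=3, h=7, p=1, q=6, r=4, s=5, t=2

h must be 7 (only option left). Strike 7 from g, s.
t must be 2 (only option left). Eliminate 2 elsewhere: r, s.
g has just one choice, so g = 3. Eliminate 3 elsewhere: p, s.
p's domain is down to {1}, so p = 1. Strike 1 from q, r.
q has just one choice, so q = 6.
s's domain is down to {5}, so s = 5. Remove 5 from r.
r has just one choice, so r = 4.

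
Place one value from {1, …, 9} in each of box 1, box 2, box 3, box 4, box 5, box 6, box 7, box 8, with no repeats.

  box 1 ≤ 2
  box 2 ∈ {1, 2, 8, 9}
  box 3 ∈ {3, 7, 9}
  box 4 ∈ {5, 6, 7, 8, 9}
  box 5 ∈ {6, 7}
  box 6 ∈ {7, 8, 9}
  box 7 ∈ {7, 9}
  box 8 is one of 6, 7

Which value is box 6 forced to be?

The 8 variables together cover exactly {1, 2, 3, 5, 6, 7, 8, 9} — 8 values for 8 variables — and 3 appears only in box 3's list, so box 3 = 3.
Among the 7 still-open variables, 5 fits only box 4 (and all 7 values in {1, 2, 5, 6, 7, 8, 9} must be used), so box 4 = 5.
box 5 and box 8 between them cover only {6, 7} — a naked pair. Remove those values from box 6, box 7.
box 7's domain is down to {9}, so box 7 = 9. Remove 9 from box 2, box 6.
So box 6 = 8.

8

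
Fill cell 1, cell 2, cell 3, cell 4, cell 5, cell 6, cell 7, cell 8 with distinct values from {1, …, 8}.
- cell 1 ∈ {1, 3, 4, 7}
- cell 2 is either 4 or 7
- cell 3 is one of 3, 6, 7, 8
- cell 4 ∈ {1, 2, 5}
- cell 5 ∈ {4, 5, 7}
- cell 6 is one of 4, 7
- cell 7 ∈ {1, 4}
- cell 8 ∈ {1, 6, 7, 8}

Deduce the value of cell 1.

The 8 variables together cover exactly {1, 2, 3, 4, 5, 6, 7, 8} — 8 values for 8 variables — and 2 appears only in cell 4's list, so cell 4 = 2.
The 7 still-open variables together cover exactly {1, 3, 4, 5, 6, 7, 8} — 7 values for 7 variables — and 5 appears only in cell 5's list, so cell 5 = 5.
cell 2 and cell 6 share exactly the 2 values {4, 7}; by pigeonhole those values go to them, so strike 4, 7 from cell 1, cell 3, cell 7, cell 8.
cell 7 has just one choice, so cell 7 = 1. Eliminate 1 elsewhere: cell 1, cell 8.
So cell 1 = 3.

3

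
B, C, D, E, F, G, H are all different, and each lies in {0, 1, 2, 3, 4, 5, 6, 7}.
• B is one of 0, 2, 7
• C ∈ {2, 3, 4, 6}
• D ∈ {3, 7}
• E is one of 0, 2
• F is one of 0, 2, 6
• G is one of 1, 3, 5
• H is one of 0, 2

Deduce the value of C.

E and H between them cover only {0, 2} — a naked pair. Remove those values from B, C, F.
That leaves B = 7. Eliminate 7 elsewhere: D.
D's domain is down to {3}, so D = 3. So C, G can't be 3.
F's domain is down to {6}, so F = 6. Eliminate 6 elsewhere: C.
So C = 4.

4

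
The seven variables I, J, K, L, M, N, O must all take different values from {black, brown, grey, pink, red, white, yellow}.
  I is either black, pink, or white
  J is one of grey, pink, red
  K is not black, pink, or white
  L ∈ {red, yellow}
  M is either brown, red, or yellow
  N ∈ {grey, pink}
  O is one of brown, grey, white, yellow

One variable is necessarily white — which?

O

The 7 variables draw from only 7 values {black, brown, grey, pink, red, white, yellow}, so each is used; only I can be black, hence I = black.
Among the 6 still-open variables, white fits only O (and all 6 values in {brown, grey, pink, red, white, yellow} must be used), so O = white.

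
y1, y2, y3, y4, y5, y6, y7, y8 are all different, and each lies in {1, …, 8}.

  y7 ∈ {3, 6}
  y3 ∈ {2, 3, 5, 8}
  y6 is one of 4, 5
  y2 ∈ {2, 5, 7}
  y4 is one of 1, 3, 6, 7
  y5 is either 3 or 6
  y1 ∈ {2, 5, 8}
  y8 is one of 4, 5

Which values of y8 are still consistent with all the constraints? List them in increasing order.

4, 5

The 8 variables together cover exactly {1, 2, 3, 4, 5, 6, 7, 8} — 8 values for 8 variables — and 1 appears only in y4's list, so y4 = 1.
Among the 7 still-open variables, 7 fits only y2 (and all 7 values in {2, 3, 4, 5, 6, 7, 8} must be used), so y2 = 7.
y5 and y7 share exactly the 2 values {3, 6}; by pigeonhole those values go to them, so strike 3, 6 from y3.
The 2 variables y6 and y8 are confined to {4, 5}, which locks those values in; drop them from y1, y3.
No further eliminations apply; y8 can still be any of 4, 5.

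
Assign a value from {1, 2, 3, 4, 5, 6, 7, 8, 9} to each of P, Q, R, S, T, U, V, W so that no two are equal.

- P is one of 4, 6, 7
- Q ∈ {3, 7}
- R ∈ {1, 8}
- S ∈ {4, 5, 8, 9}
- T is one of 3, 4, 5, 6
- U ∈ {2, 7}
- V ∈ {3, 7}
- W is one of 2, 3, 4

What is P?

The 2 variables Q and V are confined to {3, 7}, which locks those values in; drop them from P, T, U, W.
U has just one choice, so U = 2. Eliminate 2 elsewhere: W.
W has just one choice, so W = 4. Strike 4 from P, S, T.
So P = 6.

6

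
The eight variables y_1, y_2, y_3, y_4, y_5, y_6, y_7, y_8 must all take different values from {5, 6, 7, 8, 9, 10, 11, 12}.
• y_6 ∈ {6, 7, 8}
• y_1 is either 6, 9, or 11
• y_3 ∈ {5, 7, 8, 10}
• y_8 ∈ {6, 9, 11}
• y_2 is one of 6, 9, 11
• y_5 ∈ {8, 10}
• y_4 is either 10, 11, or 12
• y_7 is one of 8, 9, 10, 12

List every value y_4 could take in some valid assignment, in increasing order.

The 8 variables together cover exactly {5, 6, 7, 8, 9, 10, 11, 12} — 8 values for 8 variables — and 5 appears only in y_3's list, so y_3 = 5.
The 7 still-open variables draw from only 7 values {6, 7, 8, 9, 10, 11, 12}, so each is used; only y_6 can be 7, hence y_6 = 7.
y_1, y_2, y_8 share exactly the 3 values {6, 9, 11}; by pigeonhole those values go to them, so strike 6, 9, 11 from y_4, y_7.
No further eliminations apply; y_4 can still be any of 10, 12.

10, 12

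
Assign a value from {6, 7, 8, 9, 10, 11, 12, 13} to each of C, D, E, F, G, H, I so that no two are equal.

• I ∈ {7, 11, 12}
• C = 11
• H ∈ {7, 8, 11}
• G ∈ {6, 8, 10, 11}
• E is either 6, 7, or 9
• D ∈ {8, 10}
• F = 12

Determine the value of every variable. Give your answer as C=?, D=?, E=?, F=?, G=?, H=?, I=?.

C=11, D=10, E=9, F=12, G=6, H=8, I=7

C must be 11 (only option left). So G, H, I can't be 11.
That leaves F = 12. Strike 12 from I.
That leaves I = 7. Eliminate 7 elsewhere: E, H.
H has just one choice, so H = 8. Eliminate 8 elsewhere: D, G.
That leaves D = 10. Eliminate 10 elsewhere: G.
G must be 6 (only option left). Strike 6 from E.
E's domain is down to {9}, so E = 9.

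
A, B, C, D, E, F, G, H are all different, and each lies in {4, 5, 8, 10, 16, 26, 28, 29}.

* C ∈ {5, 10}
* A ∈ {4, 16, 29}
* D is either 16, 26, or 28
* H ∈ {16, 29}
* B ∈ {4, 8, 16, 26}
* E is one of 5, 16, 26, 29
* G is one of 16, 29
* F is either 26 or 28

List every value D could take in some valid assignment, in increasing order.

The 8 variables together cover exactly {4, 5, 8, 10, 16, 26, 28, 29} — 8 values for 8 variables — and 8 appears only in B's list, so B = 8.
The 7 still-open variables together cover exactly {4, 5, 10, 16, 26, 28, 29} — 7 values for 7 variables — and 4 appears only in A's list, so A = 4.
The 6 still-open variables together cover exactly {5, 10, 16, 26, 28, 29} — 6 values for 6 variables — and 10 appears only in C's list, so C = 10.
Among the 5 still-open variables, 5 fits only E (and all 5 values in {5, 16, 26, 28, 29} must be used), so E = 5.
The 2 variables G and H are confined to {16, 29}, which locks those values in; drop them from D.
No further eliminations apply; D can still be any of 26, 28.

26, 28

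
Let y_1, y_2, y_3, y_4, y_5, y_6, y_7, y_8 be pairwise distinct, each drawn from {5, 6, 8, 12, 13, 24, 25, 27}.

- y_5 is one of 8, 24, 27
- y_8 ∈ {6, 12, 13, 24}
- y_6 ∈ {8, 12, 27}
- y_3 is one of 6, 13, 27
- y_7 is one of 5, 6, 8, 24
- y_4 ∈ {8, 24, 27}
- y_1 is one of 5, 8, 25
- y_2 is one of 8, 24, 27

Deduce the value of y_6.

The 8 variables draw from only 8 values {5, 6, 8, 12, 13, 24, 25, 27}, so each is used; only y_1 can be 25, hence y_1 = 25.
The 7 still-open variables together cover exactly {5, 6, 8, 12, 13, 24, 27} — 7 values for 7 variables — and 5 appears only in y_7's list, so y_7 = 5.
y_2, y_4, y_5 between them cover only {8, 24, 27} — a naked triple. Remove those values from y_3, y_6, y_8.
So y_6 = 12.

12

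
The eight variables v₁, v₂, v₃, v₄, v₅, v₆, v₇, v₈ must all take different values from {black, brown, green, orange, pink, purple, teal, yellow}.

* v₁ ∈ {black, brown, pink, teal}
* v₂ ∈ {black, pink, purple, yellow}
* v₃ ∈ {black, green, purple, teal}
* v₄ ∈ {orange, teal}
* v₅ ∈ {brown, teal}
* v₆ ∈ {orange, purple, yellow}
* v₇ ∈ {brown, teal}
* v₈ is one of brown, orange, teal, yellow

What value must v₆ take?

purple

The 8 variables draw from only 8 values {black, brown, green, orange, pink, purple, teal, yellow}, so each is used; only v₃ can be green, hence v₃ = green.
The 2 variables v₅ and v₇ are confined to {brown, teal}, which locks those values in; drop them from v₁, v₄, v₈.
v₄ must be orange (only option left). Strike orange from v₆, v₈.
v₈'s domain is down to {yellow}, so v₈ = yellow. Strike yellow from v₂, v₆.
So v₆ = purple.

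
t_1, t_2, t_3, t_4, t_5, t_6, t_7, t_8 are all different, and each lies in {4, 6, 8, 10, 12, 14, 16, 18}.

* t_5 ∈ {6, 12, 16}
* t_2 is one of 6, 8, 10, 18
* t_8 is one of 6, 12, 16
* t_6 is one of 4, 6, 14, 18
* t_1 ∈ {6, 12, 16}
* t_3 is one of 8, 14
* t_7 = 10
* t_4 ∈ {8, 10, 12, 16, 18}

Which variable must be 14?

t_3

t_7 has just one choice, so t_7 = 10. Remove 10 from t_2, t_4.
The 7 still-open variables together cover exactly {4, 6, 8, 12, 14, 16, 18} — 7 values for 7 variables — and 4 appears only in t_6's list, so t_6 = 4.
The 6 still-open variables together cover exactly {6, 8, 12, 14, 16, 18} — 6 values for 6 variables — and 14 appears only in t_3's list, so t_3 = 14.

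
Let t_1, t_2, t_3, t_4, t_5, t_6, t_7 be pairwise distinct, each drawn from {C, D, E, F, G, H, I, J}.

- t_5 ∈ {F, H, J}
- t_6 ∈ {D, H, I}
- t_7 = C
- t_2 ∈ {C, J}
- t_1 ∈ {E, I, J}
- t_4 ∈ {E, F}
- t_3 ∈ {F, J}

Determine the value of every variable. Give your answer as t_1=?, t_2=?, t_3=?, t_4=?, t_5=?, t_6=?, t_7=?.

t_7 must be C (only option left). Eliminate C elsewhere: t_2.
t_2's domain is down to {J}, so t_2 = J. Eliminate J elsewhere: t_1, t_3, t_5.
t_3 has just one choice, so t_3 = F. So t_4, t_5 can't be F.
t_4 has just one choice, so t_4 = E. Eliminate E elsewhere: t_1.
t_5 has just one choice, so t_5 = H. Strike H from t_6.
t_1's domain is down to {I}, so t_1 = I. Remove I from t_6.
t_6 has just one choice, so t_6 = D.

t_1=I, t_2=J, t_3=F, t_4=E, t_5=H, t_6=D, t_7=C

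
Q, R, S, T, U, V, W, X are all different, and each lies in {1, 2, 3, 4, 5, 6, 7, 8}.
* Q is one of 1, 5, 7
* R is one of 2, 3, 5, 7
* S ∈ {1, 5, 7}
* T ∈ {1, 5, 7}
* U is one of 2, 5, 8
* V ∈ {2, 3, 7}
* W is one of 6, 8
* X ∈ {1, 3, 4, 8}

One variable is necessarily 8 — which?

U

Among the 8 variables, 4 fits only X (and all 8 values in {1, 2, 3, 4, 5, 6, 7, 8} must be used), so X = 4.
The 7 still-open variables together cover exactly {1, 2, 3, 5, 6, 7, 8} — 7 values for 7 variables — and 6 appears only in W's list, so W = 6.
The 6 still-open variables draw from only 6 values {1, 2, 3, 5, 7, 8}, so each is used; only U can be 8, hence U = 8.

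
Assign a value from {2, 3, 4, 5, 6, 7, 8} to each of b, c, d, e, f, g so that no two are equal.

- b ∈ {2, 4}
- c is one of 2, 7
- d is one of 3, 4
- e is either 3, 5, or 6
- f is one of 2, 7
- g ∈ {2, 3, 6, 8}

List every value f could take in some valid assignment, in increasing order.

2, 7

c and f between them cover only {2, 7} — a naked pair. Remove those values from b, g.
b's domain is down to {4}, so b = 4. Eliminate 4 elsewhere: d.
d's domain is down to {3}, so d = 3. Strike 3 from e, g.
No further eliminations apply; f can still be any of 2, 7.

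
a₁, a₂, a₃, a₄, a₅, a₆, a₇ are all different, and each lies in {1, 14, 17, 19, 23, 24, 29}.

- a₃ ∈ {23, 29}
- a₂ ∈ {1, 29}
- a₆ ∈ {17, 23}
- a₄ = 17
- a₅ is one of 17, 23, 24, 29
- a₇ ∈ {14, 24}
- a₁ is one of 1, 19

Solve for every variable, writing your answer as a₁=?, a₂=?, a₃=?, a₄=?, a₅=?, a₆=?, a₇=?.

a₄ must be 17 (only option left). So a₅, a₆ can't be 17.
a₆'s domain is down to {23}, so a₆ = 23. Strike 23 from a₃, a₅.
a₃ has just one choice, so a₃ = 29. Eliminate 29 elsewhere: a₂, a₅.
a₅ must be 24 (only option left). So a₇ can't be 24.
a₇ has just one choice, so a₇ = 14.
a₂'s domain is down to {1}, so a₂ = 1. So a₁ can't be 1.
That leaves a₁ = 19.

a₁=19, a₂=1, a₃=29, a₄=17, a₅=24, a₆=23, a₇=14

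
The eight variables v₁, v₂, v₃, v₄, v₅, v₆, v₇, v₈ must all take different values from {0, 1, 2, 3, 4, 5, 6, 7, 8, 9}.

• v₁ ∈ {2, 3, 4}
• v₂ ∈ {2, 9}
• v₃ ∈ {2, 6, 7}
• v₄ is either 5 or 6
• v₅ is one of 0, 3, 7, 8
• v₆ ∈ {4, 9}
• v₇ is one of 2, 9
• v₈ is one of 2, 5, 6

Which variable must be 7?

v₃

v₂ and v₇ share exactly the 2 values {2, 9}; by pigeonhole those values go to them, so strike 2, 9 from v₁, v₃, v₆, v₈.
That leaves v₆ = 4. Eliminate 4 elsewhere: v₁.
v₁'s domain is down to {3}, so v₁ = 3. Strike 3 from v₅.
The 2 variables v₄ and v₈ are confined to {5, 6}, which locks those values in; drop them from v₃.
So 7 goes to v₃.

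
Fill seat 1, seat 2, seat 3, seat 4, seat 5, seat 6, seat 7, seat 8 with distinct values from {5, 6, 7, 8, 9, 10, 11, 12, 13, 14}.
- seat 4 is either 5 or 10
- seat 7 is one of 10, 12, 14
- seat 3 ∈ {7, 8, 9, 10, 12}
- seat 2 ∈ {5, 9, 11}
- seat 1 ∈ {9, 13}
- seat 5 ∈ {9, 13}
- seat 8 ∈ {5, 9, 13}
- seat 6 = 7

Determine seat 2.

seat 6's domain is down to {7}, so seat 6 = 7. Eliminate 7 elsewhere: seat 3.
seat 1 and seat 5 share exactly the 2 values {9, 13}; by pigeonhole those values go to them, so strike 9, 13 from seat 2, seat 3, seat 8.
That leaves seat 8 = 5. Eliminate 5 elsewhere: seat 2, seat 4.
So seat 2 = 11.

11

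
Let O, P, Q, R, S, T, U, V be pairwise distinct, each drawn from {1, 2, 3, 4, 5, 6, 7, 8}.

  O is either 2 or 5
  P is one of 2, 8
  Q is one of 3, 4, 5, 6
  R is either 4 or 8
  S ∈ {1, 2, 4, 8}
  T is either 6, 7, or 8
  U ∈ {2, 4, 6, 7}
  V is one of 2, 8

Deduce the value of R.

4

Among the 8 variables, 1 fits only S (and all 8 values in {1, 2, 3, 4, 5, 6, 7, 8} must be used), so S = 1.
The 7 still-open variables draw from only 7 values {2, 3, 4, 5, 6, 7, 8}, so each is used; only Q can be 3, hence Q = 3.
Among the 6 still-open variables, 5 fits only O (and all 6 values in {2, 4, 5, 6, 7, 8} must be used), so O = 5.
P and V share exactly the 2 values {2, 8}; by pigeonhole those values go to them, so strike 2, 8 from R, T, U.
So R = 4.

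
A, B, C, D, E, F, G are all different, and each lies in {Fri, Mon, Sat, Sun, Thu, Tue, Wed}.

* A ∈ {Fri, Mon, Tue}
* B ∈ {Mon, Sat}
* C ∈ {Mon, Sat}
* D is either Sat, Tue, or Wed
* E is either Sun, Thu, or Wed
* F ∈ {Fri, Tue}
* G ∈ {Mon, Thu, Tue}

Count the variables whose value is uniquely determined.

The 7 variables together cover exactly {Fri, Mon, Sat, Sun, Thu, Tue, Wed} — 7 values for 7 variables — and Sun appears only in E's list, so E = Sun.
The 6 still-open variables draw from only 6 values {Fri, Mon, Sat, Thu, Tue, Wed}, so each is used; only G can be Thu, hence G = Thu.
The 5 still-open variables together cover exactly {Fri, Mon, Sat, Tue, Wed} — 5 values for 5 variables — and Wed appears only in D's list, so D = Wed.
B and C share exactly the 2 values {Mon, Sat}; by pigeonhole those values go to them, so strike Mon, Sat from A.
Determined: D=Wed, E=Sun, G=Thu. The other variables each still have more than one consistent value. That makes 3.

3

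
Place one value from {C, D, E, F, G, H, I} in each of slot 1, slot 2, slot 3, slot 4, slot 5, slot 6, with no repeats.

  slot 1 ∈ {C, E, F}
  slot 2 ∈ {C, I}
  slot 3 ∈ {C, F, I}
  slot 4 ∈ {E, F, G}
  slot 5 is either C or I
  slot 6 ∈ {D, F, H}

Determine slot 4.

G

slot 2 and slot 5 between them cover only {C, I} — a naked pair. Remove those values from slot 1, slot 3.
slot 3 must be F (only option left). Eliminate F elsewhere: slot 1, slot 4, slot 6.
That leaves slot 1 = E. So slot 4 can't be E.
So slot 4 = G.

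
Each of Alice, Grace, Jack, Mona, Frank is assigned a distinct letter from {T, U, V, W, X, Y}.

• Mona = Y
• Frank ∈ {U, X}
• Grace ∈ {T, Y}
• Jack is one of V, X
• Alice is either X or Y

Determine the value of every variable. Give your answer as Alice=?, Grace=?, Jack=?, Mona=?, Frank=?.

Alice=X, Grace=T, Jack=V, Mona=Y, Frank=U

Mona has just one choice, so Mona = Y. Eliminate Y elsewhere: Alice, Grace.
That leaves Alice = X. Strike X from Jack, Frank.
Grace must be T (only option left).
Jack has just one choice, so Jack = V.
Frank has just one choice, so Frank = U.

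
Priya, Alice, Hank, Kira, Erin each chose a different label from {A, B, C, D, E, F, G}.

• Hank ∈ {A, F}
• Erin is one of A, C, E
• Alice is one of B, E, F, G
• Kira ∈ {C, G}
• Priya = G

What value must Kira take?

Priya must be G (only option left). Eliminate G elsewhere: Alice, Kira.
So Kira = C.

C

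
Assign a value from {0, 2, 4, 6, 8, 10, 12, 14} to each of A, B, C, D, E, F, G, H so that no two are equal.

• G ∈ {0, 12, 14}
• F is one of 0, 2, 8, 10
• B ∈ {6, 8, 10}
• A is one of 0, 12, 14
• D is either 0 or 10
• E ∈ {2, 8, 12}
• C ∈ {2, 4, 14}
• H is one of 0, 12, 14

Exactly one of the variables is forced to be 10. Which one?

Among the 8 variables, 4 fits only C (and all 8 values in {0, 2, 4, 6, 8, 10, 12, 14} must be used), so C = 4.
The 7 still-open variables draw from only 7 values {0, 2, 6, 8, 10, 12, 14}, so each is used; only B can be 6, hence B = 6.
A, G, H share exactly the 3 values {0, 12, 14}; by pigeonhole those values go to them, so strike 0, 12, 14 from D, E, F.
So 10 goes to D.

D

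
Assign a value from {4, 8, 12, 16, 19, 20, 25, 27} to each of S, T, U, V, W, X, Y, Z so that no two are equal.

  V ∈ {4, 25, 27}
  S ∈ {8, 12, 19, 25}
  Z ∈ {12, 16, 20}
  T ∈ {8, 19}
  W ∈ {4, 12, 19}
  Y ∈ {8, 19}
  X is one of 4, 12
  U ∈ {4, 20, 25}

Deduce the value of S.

25

The 8 variables draw from only 8 values {4, 8, 12, 16, 19, 20, 25, 27}, so each is used; only Z can be 16, hence Z = 16.
Among the 7 still-open variables, 20 fits only U (and all 7 values in {4, 8, 12, 19, 20, 25, 27} must be used), so U = 20.
The 6 still-open variables together cover exactly {4, 8, 12, 19, 25, 27} — 6 values for 6 variables — and 27 appears only in V's list, so V = 27.
Among the 5 still-open variables, 25 fits only S (and all 5 values in {4, 8, 12, 19, 25} must be used), so S = 25.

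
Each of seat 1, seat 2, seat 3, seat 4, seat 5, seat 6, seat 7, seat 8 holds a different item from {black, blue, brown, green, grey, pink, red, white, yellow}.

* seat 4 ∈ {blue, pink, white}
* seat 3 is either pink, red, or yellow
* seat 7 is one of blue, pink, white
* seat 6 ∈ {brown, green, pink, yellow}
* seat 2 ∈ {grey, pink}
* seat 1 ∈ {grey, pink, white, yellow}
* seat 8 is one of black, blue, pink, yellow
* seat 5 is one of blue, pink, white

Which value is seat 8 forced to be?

black

seat 4, seat 5, seat 7 between them cover only {blue, pink, white} — a naked triple. Remove those values from seat 1, seat 2, seat 3, seat 6, seat 8.
seat 2 must be grey (only option left). Remove grey from seat 1.
That leaves seat 1 = yellow. Strike yellow from seat 3, seat 6, seat 8.
So seat 8 = black.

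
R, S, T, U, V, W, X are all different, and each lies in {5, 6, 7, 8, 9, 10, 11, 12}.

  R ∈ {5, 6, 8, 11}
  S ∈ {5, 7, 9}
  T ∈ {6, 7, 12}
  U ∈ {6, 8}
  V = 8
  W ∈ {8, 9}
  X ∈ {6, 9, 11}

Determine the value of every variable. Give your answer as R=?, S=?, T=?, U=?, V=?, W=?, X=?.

R=5, S=7, T=12, U=6, V=8, W=9, X=11

V must be 8 (only option left). Strike 8 from R, U, W.
W must be 9 (only option left). Eliminate 9 elsewhere: S, X.
That leaves U = 6. Eliminate 6 elsewhere: R, T, X.
X's domain is down to {11}, so X = 11. Strike 11 from R.
R's domain is down to {5}, so R = 5. So S can't be 5.
That leaves S = 7. So T can't be 7.
That leaves T = 12.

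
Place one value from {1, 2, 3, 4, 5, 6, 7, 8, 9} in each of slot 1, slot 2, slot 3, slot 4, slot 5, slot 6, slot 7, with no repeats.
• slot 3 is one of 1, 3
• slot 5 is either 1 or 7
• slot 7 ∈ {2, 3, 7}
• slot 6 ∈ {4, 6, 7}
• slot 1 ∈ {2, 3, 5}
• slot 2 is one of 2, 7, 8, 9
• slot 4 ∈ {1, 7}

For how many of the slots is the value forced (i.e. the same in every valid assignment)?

3

slot 4 and slot 5 between them cover only {1, 7} — a naked pair. Remove those values from slot 2, slot 3, slot 6, slot 7.
slot 3 has just one choice, so slot 3 = 3. Eliminate 3 elsewhere: slot 1, slot 7.
slot 7's domain is down to {2}, so slot 7 = 2. Remove 2 from slot 1, slot 2.
slot 1's domain is down to {5}, so slot 1 = 5.
Determined: slot 1=5, slot 3=3, slot 7=2. The other slots each still have more than one consistent value. That makes 3.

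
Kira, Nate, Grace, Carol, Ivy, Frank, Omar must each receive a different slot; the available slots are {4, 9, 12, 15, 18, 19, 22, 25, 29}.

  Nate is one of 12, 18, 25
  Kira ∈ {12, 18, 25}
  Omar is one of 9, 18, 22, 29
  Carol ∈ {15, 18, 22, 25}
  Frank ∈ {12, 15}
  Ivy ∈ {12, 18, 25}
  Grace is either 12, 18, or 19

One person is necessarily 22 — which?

Kira, Nate, Ivy between them cover only {12, 18, 25} — a naked triple. Remove those values from Grace, Carol, Frank, Omar.
Grace has just one choice, so Grace = 19.
Frank must be 15 (only option left). Eliminate 15 elsewhere: Carol.
So 22 goes to Carol.

Carol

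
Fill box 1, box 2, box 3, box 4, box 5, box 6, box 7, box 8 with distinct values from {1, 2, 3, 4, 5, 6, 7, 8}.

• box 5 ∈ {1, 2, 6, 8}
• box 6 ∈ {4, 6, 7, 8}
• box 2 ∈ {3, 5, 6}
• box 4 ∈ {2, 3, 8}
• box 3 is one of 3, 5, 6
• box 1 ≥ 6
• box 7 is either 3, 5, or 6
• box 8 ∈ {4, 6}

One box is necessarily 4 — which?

box 8

The 8 variables together cover exactly {1, 2, 3, 4, 5, 6, 7, 8} — 8 values for 8 variables — and 1 appears only in box 5's list, so box 5 = 1.
Among the 7 still-open variables, 2 fits only box 4 (and all 7 values in {2, 3, 4, 5, 6, 7, 8} must be used), so box 4 = 2.
box 2, box 3, box 7 between them cover only {3, 5, 6} — a naked triple. Remove those values from box 1, box 6, box 8.
So 4 goes to box 8.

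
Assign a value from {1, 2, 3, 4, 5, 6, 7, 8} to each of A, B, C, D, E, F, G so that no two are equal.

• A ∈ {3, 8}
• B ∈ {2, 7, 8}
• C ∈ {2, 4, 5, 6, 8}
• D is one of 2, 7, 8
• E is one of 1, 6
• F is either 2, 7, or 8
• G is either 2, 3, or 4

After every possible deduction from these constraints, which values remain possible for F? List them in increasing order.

The 3 variables B, D, F are confined to {2, 7, 8}, which locks those values in; drop them from A, C, G.
A's domain is down to {3}, so A = 3. Strike 3 from G.
G's domain is down to {4}, so G = 4. Eliminate 4 elsewhere: C.
No further eliminations apply; F can still be any of 2, 7, 8.

2, 7, 8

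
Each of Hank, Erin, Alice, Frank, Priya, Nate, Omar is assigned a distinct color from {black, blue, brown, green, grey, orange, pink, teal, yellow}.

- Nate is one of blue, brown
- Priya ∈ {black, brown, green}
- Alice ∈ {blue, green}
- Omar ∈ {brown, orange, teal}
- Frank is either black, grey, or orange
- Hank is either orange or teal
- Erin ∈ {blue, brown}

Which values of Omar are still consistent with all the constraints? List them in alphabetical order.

Among the 7 variables, grey fits only Frank (and all 7 values in {black, blue, brown, green, grey, orange, teal} must be used), so Frank = grey.
The 6 still-open variables draw from only 6 values {black, blue, brown, green, orange, teal}, so each is used; only Priya can be black, hence Priya = black.
The 5 still-open variables draw from only 5 values {blue, brown, green, orange, teal}, so each is used; only Alice can be green, hence Alice = green.
Erin and Nate share exactly the 2 values {blue, brown}; by pigeonhole those values go to them, so strike blue, brown from Omar.
No further eliminations apply; Omar can still be any of orange, teal.

orange, teal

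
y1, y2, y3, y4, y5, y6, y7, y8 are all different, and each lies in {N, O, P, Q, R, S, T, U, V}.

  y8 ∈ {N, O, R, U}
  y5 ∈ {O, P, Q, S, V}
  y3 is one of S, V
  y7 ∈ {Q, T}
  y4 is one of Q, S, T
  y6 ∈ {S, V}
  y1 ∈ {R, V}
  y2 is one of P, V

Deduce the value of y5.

O

y3 and y6 between them cover only {S, V} — a naked pair. Remove those values from y1, y2, y4, y5.
y1 has just one choice, so y1 = R. Eliminate R elsewhere: y8.
y2 has just one choice, so y2 = P. Eliminate P elsewhere: y5.
The 2 variables y4 and y7 are confined to {Q, T}, which locks those values in; drop them from y5.
So y5 = O.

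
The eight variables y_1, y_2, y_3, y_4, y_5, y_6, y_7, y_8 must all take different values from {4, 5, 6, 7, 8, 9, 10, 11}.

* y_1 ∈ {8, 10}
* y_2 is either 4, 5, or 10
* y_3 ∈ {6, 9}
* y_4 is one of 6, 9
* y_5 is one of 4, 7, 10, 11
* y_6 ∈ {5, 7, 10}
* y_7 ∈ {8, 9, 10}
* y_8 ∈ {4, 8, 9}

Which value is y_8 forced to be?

Among the 8 variables, 11 fits only y_5 (and all 8 values in {4, 5, 6, 7, 8, 9, 10, 11} must be used), so y_5 = 11.
Among the 7 still-open variables, 7 fits only y_6 (and all 7 values in {4, 5, 6, 7, 8, 9, 10} must be used), so y_6 = 7.
The 6 still-open variables draw from only 6 values {4, 5, 6, 8, 9, 10}, so each is used; only y_2 can be 5, hence y_2 = 5.
The 5 still-open variables together cover exactly {4, 6, 8, 9, 10} — 5 values for 5 variables — and 4 appears only in y_8's list, so y_8 = 4.

4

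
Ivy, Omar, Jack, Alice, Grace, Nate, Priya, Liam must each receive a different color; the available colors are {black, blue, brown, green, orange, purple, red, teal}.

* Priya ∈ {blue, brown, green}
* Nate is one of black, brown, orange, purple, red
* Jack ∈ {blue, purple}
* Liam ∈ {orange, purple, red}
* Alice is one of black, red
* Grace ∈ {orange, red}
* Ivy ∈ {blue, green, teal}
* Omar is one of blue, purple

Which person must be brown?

The 8 variables together cover exactly {black, blue, brown, green, orange, purple, red, teal} — 8 values for 8 variables — and teal appears only in Ivy's list, so Ivy = teal.
The 7 still-open variables draw from only 7 values {black, blue, brown, green, orange, purple, red}, so each is used; only Priya can be green, hence Priya = green.
The 6 still-open variables together cover exactly {black, blue, brown, orange, purple, red} — 6 values for 6 variables — and brown appears only in Nate's list, so Nate = brown.

Nate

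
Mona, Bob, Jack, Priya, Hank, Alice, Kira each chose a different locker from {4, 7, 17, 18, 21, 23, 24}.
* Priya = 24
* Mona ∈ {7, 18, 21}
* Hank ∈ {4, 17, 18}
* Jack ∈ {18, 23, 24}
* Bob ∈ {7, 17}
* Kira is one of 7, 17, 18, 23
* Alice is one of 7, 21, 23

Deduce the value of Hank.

4

Priya must be 24 (only option left). Remove 24 from Jack.
The 6 still-open variables together cover exactly {4, 7, 17, 18, 21, 23} — 6 values for 6 variables — and 4 appears only in Hank's list, so Hank = 4.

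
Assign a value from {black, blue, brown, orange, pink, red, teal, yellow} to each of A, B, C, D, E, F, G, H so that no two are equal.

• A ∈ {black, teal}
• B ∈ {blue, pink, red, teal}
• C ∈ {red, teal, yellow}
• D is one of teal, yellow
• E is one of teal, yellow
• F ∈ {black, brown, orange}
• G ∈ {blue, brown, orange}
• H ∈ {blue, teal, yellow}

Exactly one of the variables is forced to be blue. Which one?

Among the 8 variables, pink fits only B (and all 8 values in {black, blue, brown, orange, pink, red, teal, yellow} must be used), so B = pink.
The 7 still-open variables draw from only 7 values {black, blue, brown, orange, red, teal, yellow}, so each is used; only C can be red, hence C = red.
D and E between them cover only {teal, yellow} — a naked pair. Remove those values from A, H.
So blue goes to H.

H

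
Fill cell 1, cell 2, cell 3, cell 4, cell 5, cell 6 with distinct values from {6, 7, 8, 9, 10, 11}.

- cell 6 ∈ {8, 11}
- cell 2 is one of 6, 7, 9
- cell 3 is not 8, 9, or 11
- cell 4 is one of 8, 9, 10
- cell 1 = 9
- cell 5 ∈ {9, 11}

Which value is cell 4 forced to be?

10

cell 1's domain is down to {9}, so cell 1 = 9. Remove 9 from cell 2, cell 4, cell 5.
cell 5's domain is down to {11}, so cell 5 = 11. So cell 6 can't be 11.
cell 6 must be 8 (only option left). Strike 8 from cell 4.
So cell 4 = 10.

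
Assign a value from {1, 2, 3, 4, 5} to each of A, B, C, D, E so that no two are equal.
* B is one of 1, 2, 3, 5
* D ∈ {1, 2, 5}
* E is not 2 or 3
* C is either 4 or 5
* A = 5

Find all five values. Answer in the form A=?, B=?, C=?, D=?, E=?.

A's domain is down to {5}, so A = 5. Strike 5 from B, C, D, E.
C has just one choice, so C = 4. So E can't be 4.
That leaves E = 1. Strike 1 from B, D.
D must be 2 (only option left). Eliminate 2 elsewhere: B.
B has just one choice, so B = 3.

A=5, B=3, C=4, D=2, E=1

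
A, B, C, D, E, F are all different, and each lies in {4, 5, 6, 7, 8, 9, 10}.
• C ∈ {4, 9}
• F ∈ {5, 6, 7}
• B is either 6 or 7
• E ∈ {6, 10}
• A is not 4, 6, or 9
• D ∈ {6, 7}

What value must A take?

8

The 2 variables B and D are confined to {6, 7}, which locks those values in; drop them from A, E, F.
E must be 10 (only option left). Eliminate 10 elsewhere: A.
F has just one choice, so F = 5. So A can't be 5.
So A = 8.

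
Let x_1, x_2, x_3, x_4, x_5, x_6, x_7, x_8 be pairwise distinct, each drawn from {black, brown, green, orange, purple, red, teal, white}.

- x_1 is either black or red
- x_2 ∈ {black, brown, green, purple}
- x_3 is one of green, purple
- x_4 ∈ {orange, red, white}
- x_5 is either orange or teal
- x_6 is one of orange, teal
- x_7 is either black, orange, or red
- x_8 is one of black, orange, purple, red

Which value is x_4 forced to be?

white

The 8 variables draw from only 8 values {black, brown, green, orange, purple, red, teal, white}, so each is used; only x_2 can be brown, hence x_2 = brown.
The 7 still-open variables draw from only 7 values {black, green, orange, purple, red, teal, white}, so each is used; only x_3 can be green, hence x_3 = green.
The 6 still-open variables draw from only 6 values {black, orange, purple, red, teal, white}, so each is used; only x_8 can be purple, hence x_8 = purple.
Among the 5 still-open variables, white fits only x_4 (and all 5 values in {black, orange, red, teal, white} must be used), so x_4 = white.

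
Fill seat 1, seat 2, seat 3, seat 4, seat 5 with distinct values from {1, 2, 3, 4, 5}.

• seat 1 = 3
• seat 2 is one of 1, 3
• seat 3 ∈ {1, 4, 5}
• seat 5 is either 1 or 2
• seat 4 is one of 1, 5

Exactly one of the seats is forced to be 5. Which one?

seat 4

seat 1 has just one choice, so seat 1 = 3. Remove 3 from seat 2.
That leaves seat 2 = 1. Remove 1 from seat 3, seat 4, seat 5.
So 5 goes to seat 4.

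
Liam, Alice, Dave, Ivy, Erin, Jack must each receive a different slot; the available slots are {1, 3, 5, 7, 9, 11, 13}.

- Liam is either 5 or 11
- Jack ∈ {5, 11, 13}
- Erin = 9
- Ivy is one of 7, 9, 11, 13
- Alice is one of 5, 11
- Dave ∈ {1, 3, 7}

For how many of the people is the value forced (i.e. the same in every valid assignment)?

3

Erin must be 9 (only option left). So Ivy can't be 9.
Liam and Alice between them cover only {5, 11} — a naked pair. Remove those values from Ivy, Jack.
Jack must be 13 (only option left). So Ivy can't be 13.
That leaves Ivy = 7. Remove 7 from Dave.
Determined: Ivy=7, Erin=9, Jack=13. The other people each still have more than one consistent value. That makes 3.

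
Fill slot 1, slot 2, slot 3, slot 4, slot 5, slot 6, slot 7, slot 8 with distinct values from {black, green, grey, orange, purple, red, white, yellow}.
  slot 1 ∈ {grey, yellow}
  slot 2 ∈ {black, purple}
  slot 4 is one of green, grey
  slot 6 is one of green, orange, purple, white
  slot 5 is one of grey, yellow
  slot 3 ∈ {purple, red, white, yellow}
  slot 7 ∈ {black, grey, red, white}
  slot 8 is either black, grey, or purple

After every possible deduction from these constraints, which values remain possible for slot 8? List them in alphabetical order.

black, purple

The 8 variables draw from only 8 values {black, green, grey, orange, purple, red, white, yellow}, so each is used; only slot 6 can be orange, hence slot 6 = orange.
The 7 still-open variables draw from only 7 values {black, green, grey, purple, red, white, yellow}, so each is used; only slot 4 can be green, hence slot 4 = green.
slot 1 and slot 5 between them cover only {grey, yellow} — a naked pair. Remove those values from slot 3, slot 7, slot 8.
The 2 variables slot 2 and slot 8 are confined to {black, purple}, which locks those values in; drop them from slot 3, slot 7.
No further eliminations apply; slot 8 can still be any of black, purple.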